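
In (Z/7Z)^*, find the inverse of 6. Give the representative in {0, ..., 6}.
Apply the extended Euclidean algorithm to (7, 6), tracking rows (r, s, t) with s·7 + t·6 = r. Each division r_prev = q·r_cur + r_new produces the new row as (previous row) − q·(current row):
  row A: (7, 1, 0)   [1·7 + 0·6 = 7]
  row B: (6, 0, 1)   [0·7 + 1·6 = 6]
  7 = 1·6 + 1   → row C = row A − 1·row B = (1, 1, −1)   [check: 1·7 − 1·6 = 1]
  6 = 6·1 + 0   → remainder 0, stop. gcd = 1 (last nonzero row C).
The gcd is 1, so 6 is invertible mod 7. The last nonzero row gives 1·7 − 1·6 = 1, so t = −1. So 6^(−1) ≡ −1 ≡ 6 (mod 7). Verify: 6 · 6 = 36 ≡ 1 (mod 7). ✓

Final answer: 6^(−1) ≡ 6 (mod 7)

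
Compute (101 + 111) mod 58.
Reduce the summands first: 101 ≡ 43, 111 ≡ 53 (mod 58), so 101 + 111 ≡ 43 + 53 (mod 58). 43 + 53 = 96; 96 = 1·58 + 38, so (101 + 111) mod 58 = 38.

Final answer: 38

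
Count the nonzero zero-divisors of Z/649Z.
Z/649Z has 68 nonzero zero-divisors

In Z/649Z each nonzero element is either a unit (gcd with 649 is 1) or a zero-divisor (gcd > 1). The number of units is φ(649): factorise 649 = 11 · 59, so φ(649) = (11 − 1) · (59 − 1) = 10 · 58 = 580. The nonzero elements number 649 − 1 = 648. Hence the nonzero zero-divisors number 648 − 580 = 68.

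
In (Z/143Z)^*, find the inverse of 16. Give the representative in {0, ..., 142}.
16^(−1) ≡ 9 (mod 143)

Apply the extended Euclidean algorithm to (143, 16), tracking rows (r, s, t) with s·143 + t·16 = r. Each division r_prev = q·r_cur + r_new produces the new row as (previous row) − q·(current row):
  row A: (143, 1, 0)   [1·143 + 0·16 = 143]
  row B: (16, 0, 1)   [0·143 + 1·16 = 16]
  143 = 8·16 + 15   → row C = row A − 8·row B = (15, 1, −8)   [check: 1·143 − 8·16 = 15]
  16 = 1·15 + 1   → row D = row B − 1·row C = (1, −1, 9)   [check: −1·143 + 9·16 = 1]
  15 = 15·1 + 0   → remainder 0, stop. gcd = 1 (last nonzero row D).
The gcd is 1, so 16 is invertible mod 143. The last nonzero row gives −1·143 + 9·16 = 1, so t = 9. So 16^(−1) ≡ 9 (mod 143). Verify: 16 · 9 = 144 ≡ 1 (mod 143). ✓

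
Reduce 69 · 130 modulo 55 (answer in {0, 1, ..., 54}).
Reduce the factors first: 69 ≡ 14, 130 ≡ 20 (mod 55), so 69 · 130 ≡ 14 · 20 (mod 55). 14 · 20 = 280. Dividing by 55: 280 = 5·55 + 5. So (69 · 130) mod 55 = 5.

Final answer: 5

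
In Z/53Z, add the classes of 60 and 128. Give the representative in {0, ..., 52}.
29

Reduce the summands first: 60 ≡ 7, 128 ≡ 22 (mod 53), so 60 + 128 ≡ 7 + 22 (mod 53). 7 + 22 = 29; 29 = 0·53 + 29, so (60 + 128) mod 53 = 29.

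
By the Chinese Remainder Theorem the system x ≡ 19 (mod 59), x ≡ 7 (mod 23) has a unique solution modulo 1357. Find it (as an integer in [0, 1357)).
x ≡ 904 (mod 1357); the representative in [0, 1357) is 904

The moduli 59, 23 are pairwise coprime, so by the CRT there is a unique solution mod 59·23 = 1357.
Solve by successive substitution. Start with x ≡ 19 (mod 59).
  Combine with x ≡ 7 (mod 23): write x = 19 + 59·t and require 19 + 59·t ≡ 7 (mod 23), i.e. 59·t ≡ 7 − 19 ≡ 11 (mod 23). Since 59^(−1) ≡ 16 (mod 23) (59 ≡ 13 (mod 23)), t ≡ 16·11 ≡ 15 (mod 23). So x ≡ 19 + 59·15 = 904 (mod 1357).
Unique solution in [0, 1357): x = 904.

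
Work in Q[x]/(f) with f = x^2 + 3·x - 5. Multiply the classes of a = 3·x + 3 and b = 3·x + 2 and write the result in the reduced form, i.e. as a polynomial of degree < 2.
First multiply in Q[x] without reducing: a · b = 9·x^2 + 15·x + 6. Now divide by f(x) = x^2 + 3·x - 5, eliminating the leading term at each step:
  leading term 9·x^2: subtract (9)·f(x) = 9·x^2 + 27·x - 45, leaving 51 - 12·x
The degree is now < 2, so this is the remainder. Hence a · b ≡ 51 - 12·x in Q[x]/(f).

Final answer: a · b ≡ 51 - 12·x (mod f(x))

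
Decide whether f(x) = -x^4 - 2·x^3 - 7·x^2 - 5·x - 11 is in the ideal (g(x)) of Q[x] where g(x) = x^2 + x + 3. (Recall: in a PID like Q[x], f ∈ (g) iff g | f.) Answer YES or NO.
In Q[x] the ideal (g) consists of all multiples of g, so f ∈ (g) iff g | f, i.e. iff the remainder of f on division by g is 0. Divide f by g (g is monic, so eliminate the leading term of the running remainder at each step):
  leading term -x^4: subtract (-x^2)·g(x) = -x^4 - x^3 - 3·x^2, leaving -x^3 - 4·x^2 - 5·x - 11
  leading term -x^3: subtract (-x)·g(x) = -x^3 - x^2 - 3·x, leaving -3·x^2 - 2·x - 11
  leading term -3·x^2: subtract (-3)·g(x) = -3·x^2 - 3·x - 9, leaving x - 2
The remainder r(x) = x - 2 ≠ 0 (and deg r < deg g), so g ∤ f, i.e. f ∉ (g).

Final answer: NO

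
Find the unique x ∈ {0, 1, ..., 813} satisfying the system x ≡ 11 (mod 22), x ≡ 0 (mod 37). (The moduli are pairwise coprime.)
The moduli 22, 37 are pairwise coprime, so by the CRT there is a unique solution mod 22·37 = 814.
Solve by successive substitution. Start with x ≡ 11 (mod 22).
  Combine with x ≡ 0 (mod 37): write x = 11 + 22·t and require 11 + 22·t ≡ 0 (mod 37), i.e. 22·t ≡ 0 − 11 ≡ 26 (mod 37). Since 22^(−1) ≡ 32 (mod 37), t ≡ 32·26 ≡ 18 (mod 37). So x ≡ 11 + 22·18 = 407 (mod 814).
Unique solution in [0, 814): x = 407.

Final answer: x ≡ 407 (mod 814); the representative in [0, 814) is 407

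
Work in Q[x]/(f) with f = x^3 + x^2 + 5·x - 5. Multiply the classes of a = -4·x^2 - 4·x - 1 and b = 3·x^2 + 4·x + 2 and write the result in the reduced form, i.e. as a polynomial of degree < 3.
First multiply in Q[x] without reducing: a · b = -12·x^4 - 28·x^3 - 27·x^2 - 12·x - 2. Now divide by f(x) = x^3 + x^2 + 5·x - 5, eliminating the leading term at each step:
  leading term -12·x^4: subtract (-12·x)·f(x) = -12·x^4 - 12·x^3 - 60·x^2 + 60·x, leaving -16·x^3 + 33·x^2 - 72·x - 2
  leading term -16·x^3: subtract (-16)·f(x) = -16·x^3 - 16·x^2 - 80·x + 80, leaving 49·x^2 + 8·x - 82
The degree is now < 3, so this is the remainder. Hence a · b ≡ 49·x^2 + 8·x - 82 in Q[x]/(f).

Final answer: a · b ≡ 49·x^2 + 8·x - 82 (mod f(x))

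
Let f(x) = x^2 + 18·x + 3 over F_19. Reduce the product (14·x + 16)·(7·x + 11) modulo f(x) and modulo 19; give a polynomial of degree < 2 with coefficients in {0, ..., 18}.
a · b ≡ 3·x + 15 (mod f(x))

Multiply as integer polynomials: a · b = 98·x^2 + 266·x + 176. Reducing coefficients mod 19: a · b ≡ 3·x^2 + 5. Now divide by f(x) = x^2 + 18·x + 3 in F_19[x], eliminating the leading term at each step:
  leading term 3·x^2: subtract (3)·f(x) = 3·x^2 + 16·x + 9, leaving 3·x + 15 (coefficients mod 19)
The degree is now < 2, so this is the remainder. Hence a · b ≡ 3·x + 15 in F_19[x]/(f).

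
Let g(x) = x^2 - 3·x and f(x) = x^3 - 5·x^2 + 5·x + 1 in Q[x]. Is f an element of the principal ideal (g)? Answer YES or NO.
NO

In Q[x] the ideal (g) consists of all multiples of g, so f ∈ (g) iff g | f, i.e. iff the remainder of f on division by g is 0. Divide f by g (g is monic, so eliminate the leading term of the running remainder at each step):
  leading term x^3: subtract (x)·g(x) = x^3 - 3·x^2, leaving -2·x^2 + 5·x + 1
  leading term -2·x^2: subtract (-2)·g(x) = -2·x^2 + 6·x, leaving 1 - x
The remainder r(x) = 1 - x ≠ 0 (and deg r < deg g), so g ∤ f, i.e. f ∉ (g).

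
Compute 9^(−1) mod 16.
Apply the extended Euclidean algorithm to (16, 9), tracking rows (r, s, t) with s·16 + t·9 = r. Each division r_prev = q·r_cur + r_new produces the new row as (previous row) − q·(current row):
  row A: (16, 1, 0)   [1·16 + 0·9 = 16]
  row B: (9, 0, 1)   [0·16 + 1·9 = 9]
  16 = 1·9 + 7   → row C = row A − 1·row B = (7, 1, −1)   [check: 1·16 − 1·9 = 7]
  9 = 1·7 + 2   → row D = row B − 1·row C = (2, −1, 2)   [check: −1·16 + 2·9 = 2]
  7 = 3·2 + 1   → row E = row C − 3·row D = (1, 4, −7)   [check: 4·16 − 7·9 = 1]
  2 = 2·1 + 0   → remainder 0, stop. gcd = 1 (last nonzero row E).
The gcd is 1, so 9 is invertible mod 16. The last nonzero row gives 4·16 − 7·9 = 1, so t = −7. So 9^(−1) ≡ −7 ≡ 9 (mod 16). Verify: 9 · 9 = 81 ≡ 1 (mod 16). ✓

Final answer: 9^(−1) ≡ 9 (mod 16)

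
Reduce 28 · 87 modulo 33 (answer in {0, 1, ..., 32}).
27

Reduce the factors first: 87 ≡ 21 (mod 33), so 28 · 87 ≡ 28 · 21 (mod 33). 28 · 21 = 588. Dividing by 33: 588 = 17·33 + 27. So (28 · 87) mod 33 = 27.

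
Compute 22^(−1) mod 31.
Apply the extended Euclidean algorithm to (31, 22), tracking rows (r, s, t) with s·31 + t·22 = r. Each division r_prev = q·r_cur + r_new produces the new row as (previous row) − q·(current row):
  row A: (31, 1, 0)   [1·31 + 0·22 = 31]
  row B: (22, 0, 1)   [0·31 + 1·22 = 22]
  31 = 1·22 + 9   → row C = row A − 1·row B = (9, 1, −1)   [check: 1·31 − 1·22 = 9]
  22 = 2·9 + 4   → row D = row B − 2·row C = (4, −2, 3)   [check: −2·31 + 3·22 = 4]
  9 = 2·4 + 1   → row E = row C − 2·row D = (1, 5, −7)   [check: 5·31 − 7·22 = 1]
  4 = 4·1 + 0   → remainder 0, stop. gcd = 1 (last nonzero row E).
The gcd is 1, so 22 is invertible mod 31. The last nonzero row gives 5·31 − 7·22 = 1, so t = −7. So 22^(−1) ≡ −7 ≡ 24 (mod 31). Verify: 22 · 24 = 528 ≡ 1 (mod 31). ✓

Final answer: 22^(−1) ≡ 24 (mod 31)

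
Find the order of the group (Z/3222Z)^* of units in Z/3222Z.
(Z/3222Z)^* consists of the classes a with gcd(a, 3222) = 1, so its order is φ(3222). φ is multiplicative, with φ(p^e) = p^e − p^(e−1). Factorise 3222 = 2 · 3^2 · 179. Then
  φ(3222) = (2 − 1) · (3^2 − 3^1) · (179 − 1) = 1 · 6 · 178 = 1068.
Thus |(Z/3222Z)^*| = 1068.

Final answer: |(Z/3222Z)^*| = 1068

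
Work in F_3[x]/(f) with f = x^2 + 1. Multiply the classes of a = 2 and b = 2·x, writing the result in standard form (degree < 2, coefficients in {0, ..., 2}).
a · b ≡ x (mod f(x))

Multiply as integer polynomials: a · b = 4·x. Reducing coefficients mod 3: a · b ≡ x. This already has degree < 2, so no reduction by f is needed. Hence a · b ≡ x in F_3[x]/(f).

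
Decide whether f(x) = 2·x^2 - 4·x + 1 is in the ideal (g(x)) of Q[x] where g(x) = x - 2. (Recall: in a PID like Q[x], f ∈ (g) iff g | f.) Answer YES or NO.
NO

In Q[x] the ideal (g) consists of all multiples of g, so f ∈ (g) iff g | f, i.e. iff the remainder of f on division by g is 0. Divide f by g (g is monic, so eliminate the leading term of the running remainder at each step):
  leading term 2·x^2: subtract (2·x)·g(x) = 2·x^2 - 4·x, leaving 1
The remainder r(x) = 1 ≠ 0 (and deg r < deg g), so g ∤ f, i.e. f ∉ (g).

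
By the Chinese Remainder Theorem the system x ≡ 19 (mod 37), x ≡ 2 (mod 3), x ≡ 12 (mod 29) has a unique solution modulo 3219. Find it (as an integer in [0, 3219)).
The moduli 37, 3, 29 are pairwise coprime, so by the CRT there is a unique solution mod 37·3·29 = 3219.
Solve by successive substitution. Start with x ≡ 19 (mod 37).
  Combine with x ≡ 2 (mod 3): write x = 19 + 37·t and require 19 + 37·t ≡ 2 (mod 3), i.e. 37·t ≡ 2 − 19 ≡ 1 (mod 3). Since 37^(−1) ≡ 1 (mod 3) (37 ≡ 1 (mod 3)), t ≡ 1·1 ≡ 1 (mod 3). So x ≡ 19 + 37·1 = 56 (mod 111).
  Combine with x ≡ 12 (mod 29): write x = 56 + 111·t and require 56 + 111·t ≡ 12 (mod 29), i.e. 111·t ≡ 12 − 56 ≡ 14 (mod 29). Since 111^(−1) ≡ 23 (mod 29) (111 ≡ 24 (mod 29)), t ≡ 23·14 ≡ 3 (mod 29). So x ≡ 56 + 111·3 = 389 (mod 3219).
Unique solution in [0, 3219): x = 389.

Final answer: x ≡ 389 (mod 3219); the representative in [0, 3219) is 389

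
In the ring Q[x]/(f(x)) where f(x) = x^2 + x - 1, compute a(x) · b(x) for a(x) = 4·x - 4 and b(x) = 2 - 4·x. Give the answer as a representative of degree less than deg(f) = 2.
a · b ≡ 40·x - 24 (mod f(x))

First multiply in Q[x] without reducing: a · b = -16·x^2 + 24·x - 8. Now divide by f(x) = x^2 + x - 1, eliminating the leading term at each step:
  leading term -16·x^2: subtract (-16)·f(x) = -16·x^2 - 16·x + 16, leaving 40·x - 24
The degree is now < 2, so this is the remainder. Hence a · b ≡ 40·x - 24 in Q[x]/(f).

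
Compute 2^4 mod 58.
16

Use repeated squaring. Binary(4) = 100. Walk through the bits of the exponent 4 left-to-right: at each bit after the leading one, square the running value, then multiply by 2 if the bit is 1 (always reducing mod 58):
  bit 1 = 1 (leading): start with 2.
  bit 2 = 0: square 2^2 = 4 (mod 58).
  bit 3 = 0: square 4^2 = 16 (mod 58).
Final value: 2^4 ≡ 16 (mod 58).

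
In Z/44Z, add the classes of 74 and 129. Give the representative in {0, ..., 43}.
Reduce the summands first: 74 ≡ 30, 129 ≡ 41 (mod 44), so 74 + 129 ≡ 30 + 41 (mod 44). 30 + 41 = 71; 71 = 1·44 + 27, so (74 + 129) mod 44 = 27.

Final answer: 27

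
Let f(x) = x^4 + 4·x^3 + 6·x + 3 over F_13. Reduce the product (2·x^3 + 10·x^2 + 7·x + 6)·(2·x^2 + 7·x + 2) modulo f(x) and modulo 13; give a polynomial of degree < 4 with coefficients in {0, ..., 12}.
a · b ≡ 3·x^3 + 5·x^2 + x + 10 (mod f(x))

Multiply as integer polynomials: a · b = 4·x^5 + 34·x^4 + 88·x^3 + 81·x^2 + 56·x + 12. Reducing coefficients mod 13: a · b ≡ 4·x^5 + 8·x^4 + 10·x^3 + 3·x^2 + 4·x + 12. Now divide by f(x) = x^4 + 4·x^3 + 6·x + 3 in F_13[x], eliminating the leading term at each step:
  leading term 4·x^5: subtract (4·x)·f(x) = 4·x^5 + 3·x^4 + 11·x^2 + 12·x, leaving 5·x^4 + 10·x^3 + 5·x^2 + 5·x + 12 (coefficients mod 13)
  leading term 5·x^4: subtract (5)·f(x) = 5·x^4 + 7·x^3 + 4·x + 2, leaving 3·x^3 + 5·x^2 + x + 10 (coefficients mod 13)
The degree is now < 4, so this is the remainder. Hence a · b ≡ 3·x^3 + 5·x^2 + x + 10 in F_13[x]/(f).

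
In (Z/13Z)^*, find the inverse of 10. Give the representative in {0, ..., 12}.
10^(−1) ≡ 4 (mod 13)

Apply the extended Euclidean algorithm to (13, 10), tracking rows (r, s, t) with s·13 + t·10 = r. Each division r_prev = q·r_cur + r_new produces the new row as (previous row) − q·(current row):
  row A: (13, 1, 0)   [1·13 + 0·10 = 13]
  row B: (10, 0, 1)   [0·13 + 1·10 = 10]
  13 = 1·10 + 3   → row C = row A − 1·row B = (3, 1, −1)   [check: 1·13 − 1·10 = 3]
  10 = 3·3 + 1   → row D = row B − 3·row C = (1, −3, 4)   [check: −3·13 + 4·10 = 1]
  3 = 3·1 + 0   → remainder 0, stop. gcd = 1 (last nonzero row D).
The gcd is 1, so 10 is invertible mod 13. The last nonzero row gives −3·13 + 4·10 = 1, so t = 4. So 10^(−1) ≡ 4 (mod 13). Verify: 10 · 4 = 40 ≡ 1 (mod 13). ✓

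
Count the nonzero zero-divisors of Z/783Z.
Z/783Z has 278 nonzero zero-divisors

In Z/783Z each nonzero element is either a unit (gcd with 783 is 1) or a zero-divisor (gcd > 1). The number of units is φ(783): factorise 783 = 3^3 · 29, so φ(783) = (3^3 − 3^2) · (29 − 1) = 18 · 28 = 504. The nonzero elements number 783 − 1 = 782. Hence the nonzero zero-divisors number 782 − 504 = 278.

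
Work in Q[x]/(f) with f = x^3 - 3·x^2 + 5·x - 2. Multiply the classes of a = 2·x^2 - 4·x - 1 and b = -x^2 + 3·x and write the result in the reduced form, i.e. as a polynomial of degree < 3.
First multiply in Q[x] without reducing: a · b = -2·x^4 + 10·x^3 - 11·x^2 - 3·x. Now divide by f(x) = x^3 - 3·x^2 + 5·x - 2, eliminating the leading term at each step:
  leading term -2·x^4: subtract (-2·x)·f(x) = -2·x^4 + 6·x^3 - 10·x^2 + 4·x, leaving 4·x^3 - x^2 - 7·x
  leading term 4·x^3: subtract (4)·f(x) = 4·x^3 - 12·x^2 + 20·x - 8, leaving 11·x^2 - 27·x + 8
The degree is now < 3, so this is the remainder. Hence a · b ≡ 11·x^2 - 27·x + 8 in Q[x]/(f).

Final answer: a · b ≡ 11·x^2 - 27·x + 8 (mod f(x))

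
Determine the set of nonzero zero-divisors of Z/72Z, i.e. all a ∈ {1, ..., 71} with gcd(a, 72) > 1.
An element a ∈ Z/72Z (with a ≠ 0) is a zero-divisor iff gcd(a, 72) > 1 (because a is a unit precisely when gcd(a, n) = 1, and in Z/nZ every nonzero, non-unit element is a zero-divisor). Scan a = 1, ..., 71 and keep those with gcd(a, 72) > 1:
  gcd(2, 72) = 2, gcd(3, 72) = 3, gcd(4, 72) = 4, gcd(6, 72) = 6, gcd(8, 72) = 8, gcd(9, 72) = 9, gcd(10, 72) = 2, gcd(12, 72) = 12, gcd(14, 72) = 2, gcd(15, 72) = 3, gcd(16, 72) = 8, gcd(18, 72) = 18, gcd(20, 72) = 4, gcd(21, 72) = 3, gcd(22, 72) = 2, gcd(24, 72) = 24, gcd(26, 72) = 2, gcd(27, 72) = 9, gcd(28, 72) = 4, gcd(30, 72) = 6, gcd(32, 72) = 8, gcd(33, 72) = 3, gcd(34, 72) = 2, gcd(36, 72) = 36, gcd(38, 72) = 2, gcd(39, 72) = 3, gcd(40, 72) = 8, gcd(42, 72) = 6, gcd(44, 72) = 4, gcd(45, 72) = 9, gcd(46, 72) = 2, gcd(48, 72) = 24, gcd(50, 72) = 2, gcd(51, 72) = 3, gcd(52, 72) = 4, gcd(54, 72) = 18, gcd(56, 72) = 8, gcd(57, 72) = 3, gcd(58, 72) = 2, gcd(60, 72) = 12, gcd(62, 72) = 2, gcd(63, 72) = 9, gcd(64, 72) = 8, gcd(66, 72) = 6, gcd(68, 72) = 4, gcd(69, 72) = 3, gcd(70, 72) = 2.
All other a ∈ {1, ..., 71} have gcd(a, 72) = 1 and are units. So the nonzero zero-divisors are exactly the 47 values of a appearing in this scan.

Final answer: nonzero zero-divisors of Z/72Z = {2, 3, 4, 6, 8, 9, 10, 12, 14, 15, 16, 18, 20, 21, 22, 24, 26, 27, 28, 30, 32, 33, 34, 36, 38, 39, 40, 42, 44, 45, 46, 48, 50, 51, 52, 54, 56, 57, 58, 60, 62, 63, 64, 66, 68, 69, 70}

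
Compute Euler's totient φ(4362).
φ is multiplicative, with φ(p^e) = p^e − p^(e−1). Factorise 4362 = 2 · 3 · 727. Then
  φ(4362) = (2 − 1) · (3 − 1) · (727 − 1) = 1 · 2 · 726 = 1452.

Final answer: φ(4362) = 1452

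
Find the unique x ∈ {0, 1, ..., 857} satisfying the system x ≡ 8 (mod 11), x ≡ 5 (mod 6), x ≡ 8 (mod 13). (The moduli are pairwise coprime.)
x ≡ 437 (mod 858); the representative in [0, 858) is 437

The moduli 11, 6, 13 are pairwise coprime, so by the CRT there is a unique solution mod 11·6·13 = 858.
Solve by successive substitution. Start with x ≡ 8 (mod 11).
  Combine with x ≡ 5 (mod 6): write x = 8 + 11·t and require 8 + 11·t ≡ 5 (mod 6), i.e. 11·t ≡ 5 − 8 ≡ 3 (mod 6). Since 11^(−1) ≡ 5 (mod 6) (11 ≡ 5 (mod 6)), t ≡ 5·3 ≡ 3 (mod 6). So x ≡ 8 + 11·3 = 41 (mod 66).
  Combine with x ≡ 8 (mod 13): write x = 41 + 66·t and require 41 + 66·t ≡ 8 (mod 13), i.e. 66·t ≡ 8 − 41 ≡ 6 (mod 13). Since 66^(−1) ≡ 1 (mod 13) (66 ≡ 1 (mod 13)), t ≡ 1·6 ≡ 6 (mod 13). So x ≡ 41 + 66·6 = 437 (mod 858).
Unique solution in [0, 858): x = 437.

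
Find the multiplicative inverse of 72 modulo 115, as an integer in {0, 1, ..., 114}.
72^(−1) ≡ 8 (mod 115)

Apply the extended Euclidean algorithm to (115, 72), tracking rows (r, s, t) with s·115 + t·72 = r. Each division r_prev = q·r_cur + r_new produces the new row as (previous row) − q·(current row):
  row A: (115, 1, 0)   [1·115 + 0·72 = 115]
  row B: (72, 0, 1)   [0·115 + 1·72 = 72]
  115 = 1·72 + 43   → row C = row A − 1·row B = (43, 1, −1)   [check: 1·115 − 1·72 = 43]
  72 = 1·43 + 29   → row D = row B − 1·row C = (29, −1, 2)   [check: −1·115 + 2·72 = 29]
  43 = 1·29 + 14   → row E = row C − 1·row D = (14, 2, −3)   [check: 2·115 − 3·72 = 14]
  29 = 2·14 + 1   → row F = row D − 2·row E = (1, −5, 8)   [check: −5·115 + 8·72 = 1]
  14 = 14·1 + 0   → remainder 0, stop. gcd = 1 (last nonzero row F).
The gcd is 1, so 72 is invertible mod 115. The last nonzero row gives −5·115 + 8·72 = 1, so t = 8. So 72^(−1) ≡ 8 (mod 115). Verify: 72 · 8 = 576 ≡ 1 (mod 115). ✓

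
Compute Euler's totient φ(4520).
φ(4520) = 1792

φ is multiplicative, with φ(p^e) = p^e − p^(e−1). Factorise 4520 = 2^3 · 5 · 113. Then
  φ(4520) = (2^3 − 2^2) · (5 − 1) · (113 − 1) = 4 · 4 · 112 = 1792.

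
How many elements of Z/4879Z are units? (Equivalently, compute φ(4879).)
Z/4879Z has φ(4879) = 3840 units

An element a ∈ Z/4879Z is a unit iff gcd(a, 4879) = 1, so the number of units is φ(4879). φ is multiplicative, with φ(p^e) = p^e − p^(e−1). Factorise 4879 = 7 · 17 · 41. Then
  φ(4879) = (7 − 1) · (17 − 1) · (41 − 1) = 6 · 16 · 40 = 3840.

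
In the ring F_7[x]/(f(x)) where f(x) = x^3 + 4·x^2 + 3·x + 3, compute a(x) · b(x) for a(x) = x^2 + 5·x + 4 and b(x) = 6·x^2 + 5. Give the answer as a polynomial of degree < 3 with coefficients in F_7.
a · b ≡ x^2 + 3·x + 2 (mod f(x))

Multiply as integer polynomials: a · b = 6·x^4 + 30·x^3 + 29·x^2 + 25·x + 20. Reducing coefficients mod 7: a · b ≡ 6·x^4 + 2·x^3 + x^2 + 4·x + 6. Now divide by f(x) = x^3 + 4·x^2 + 3·x + 3 in F_7[x], eliminating the leading term at each step:
  leading term 6·x^4: subtract (6·x)·f(x) = 6·x^4 + 3·x^3 + 4·x^2 + 4·x, leaving 6·x^3 + 4·x^2 + 6 (coefficients mod 7)
  leading term 6·x^3: subtract (6)·f(x) = 6·x^3 + 3·x^2 + 4·x + 4, leaving x^2 + 3·x + 2 (coefficients mod 7)
The degree is now < 3, so this is the remainder. Hence a · b ≡ x^2 + 3·x + 2 in F_7[x]/(f).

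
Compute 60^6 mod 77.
Use repeated squaring. Binary(6) = 110. Walk through the bits of the exponent 6 left-to-right: at each bit after the leading one, square the running value, then multiply by 60 if the bit is 1 (always reducing mod 77):
  bit 1 = 1 (leading): start with 60.
  bit 2 = 1: square 60^2 = 3600 ≡ 58; bit is 1, so multiply 58·60 = 3480 ≡ 15 (mod 77).
  bit 3 = 0: square 15^2 = 225 ≡ 71 (mod 77).
Final value: 60^6 ≡ 71 (mod 77).

Final answer: 71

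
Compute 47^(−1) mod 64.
Apply the extended Euclidean algorithm to (64, 47), tracking rows (r, s, t) with s·64 + t·47 = r. Each division r_prev = q·r_cur + r_new produces the new row as (previous row) − q·(current row):
  row A: (64, 1, 0)   [1·64 + 0·47 = 64]
  row B: (47, 0, 1)   [0·64 + 1·47 = 47]
  64 = 1·47 + 17   → row C = row A − 1·row B = (17, 1, −1)   [check: 1·64 − 1·47 = 17]
  47 = 2·17 + 13   → row D = row B − 2·row C = (13, −2, 3)   [check: −2·64 + 3·47 = 13]
  17 = 1·13 + 4   → row E = row C − 1·row D = (4, 3, −4)   [check: 3·64 − 4·47 = 4]
  13 = 3·4 + 1   → row F = row D − 3·row E = (1, −11, 15)   [check: −11·64 + 15·47 = 1]
  4 = 4·1 + 0   → remainder 0, stop. gcd = 1 (last nonzero row F).
The gcd is 1, so 47 is invertible mod 64. The last nonzero row gives −11·64 + 15·47 = 1, so t = 15. So 47^(−1) ≡ 15 (mod 64). Verify: 47 · 15 = 705 ≡ 1 (mod 64). ✓

Final answer: 47^(−1) ≡ 15 (mod 64)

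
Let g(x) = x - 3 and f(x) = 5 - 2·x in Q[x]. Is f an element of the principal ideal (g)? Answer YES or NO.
In Q[x] the ideal (g) consists of all multiples of g, so f ∈ (g) iff g | f, i.e. iff the remainder of f on division by g is 0. Divide f by g (g is monic, so eliminate the leading term of the running remainder at each step):
  leading term -2·x: subtract (-2)·g(x) = 6 - 2·x, leaving -1
The remainder r(x) = -1 ≠ 0 (and deg r < deg g), so g ∤ f, i.e. f ∉ (g).

Final answer: NO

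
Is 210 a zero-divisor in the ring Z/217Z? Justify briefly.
gcd(210, 217) = 7 > 1, so 210 is not a unit in Z/217Z. In Z/nZ every nonzero non-unit is a zero-divisor: explicitly, take b = 217/gcd = 31 ≠ 0 (mod 217); then 210·31 = 6510 = 30·217, i.e. 210·31 ≡ 0 (mod 217). So 210 is a zero-divisor.

Final answer: YES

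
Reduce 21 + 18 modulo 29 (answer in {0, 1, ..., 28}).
Both summands are already reduced mod 29. 21 + 18 = 39; 39 = 1·29 + 10, so (21 + 18) mod 29 = 10.

Final answer: 10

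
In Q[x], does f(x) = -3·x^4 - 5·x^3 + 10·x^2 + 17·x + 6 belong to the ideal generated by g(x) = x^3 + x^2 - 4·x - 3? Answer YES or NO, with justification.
YES

In Q[x] the ideal (g) consists of all multiples of g, so f ∈ (g) iff g | f, i.e. iff the remainder of f on division by g is 0. Divide f by g (g is monic, so eliminate the leading term of the running remainder at each step):
  leading term -3·x^4: subtract (-3·x)·g(x) = -3·x^4 - 3·x^3 + 12·x^2 + 9·x, leaving -2·x^3 - 2·x^2 + 8·x + 6
  leading term -2·x^3: subtract (-2)·g(x) = -2·x^3 - 2·x^2 + 8·x + 6, leaving 0
The remainder is 0, so f(x) = g(x) · h(x) with h(x) = -3·x - 2. Hence g | f, i.e. f ∈ (g).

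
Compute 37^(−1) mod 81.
Apply the extended Euclidean algorithm to (81, 37), tracking rows (r, s, t) with s·81 + t·37 = r. Each division r_prev = q·r_cur + r_new produces the new row as (previous row) − q·(current row):
  row A: (81, 1, 0)   [1·81 + 0·37 = 81]
  row B: (37, 0, 1)   [0·81 + 1·37 = 37]
  81 = 2·37 + 7   → row C = row A − 2·row B = (7, 1, −2)   [check: 1·81 − 2·37 = 7]
  37 = 5·7 + 2   → row D = row B − 5·row C = (2, −5, 11)   [check: −5·81 + 11·37 = 2]
  7 = 3·2 + 1   → row E = row C − 3·row D = (1, 16, −35)   [check: 16·81 − 35·37 = 1]
  2 = 2·1 + 0   → remainder 0, stop. gcd = 1 (last nonzero row E).
The gcd is 1, so 37 is invertible mod 81. The last nonzero row gives 16·81 − 35·37 = 1, so t = −35. So 37^(−1) ≡ −35 ≡ 46 (mod 81). Verify: 37 · 46 = 1702 ≡ 1 (mod 81). ✓

Final answer: 37^(−1) ≡ 46 (mod 81)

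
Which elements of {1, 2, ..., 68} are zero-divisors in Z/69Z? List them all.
An element a ∈ Z/69Z (with a ≠ 0) is a zero-divisor iff gcd(a, 69) > 1 (because a is a unit precisely when gcd(a, n) = 1, and in Z/nZ every nonzero, non-unit element is a zero-divisor). Scan a = 1, ..., 68 and keep those with gcd(a, 69) > 1:
  gcd(3, 69) = 3, gcd(6, 69) = 3, gcd(9, 69) = 3, gcd(12, 69) = 3, gcd(15, 69) = 3, gcd(18, 69) = 3, gcd(21, 69) = 3, gcd(23, 69) = 23, gcd(24, 69) = 3, gcd(27, 69) = 3, gcd(30, 69) = 3, gcd(33, 69) = 3, gcd(36, 69) = 3, gcd(39, 69) = 3, gcd(42, 69) = 3, gcd(45, 69) = 3, gcd(46, 69) = 23, gcd(48, 69) = 3, gcd(51, 69) = 3, gcd(54, 69) = 3, gcd(57, 69) = 3, gcd(60, 69) = 3, gcd(63, 69) = 3, gcd(66, 69) = 3.
All other a ∈ {1, ..., 68} have gcd(a, 69) = 1 and are units. So the nonzero zero-divisors are exactly the 24 values of a appearing in this scan.

Final answer: nonzero zero-divisors of Z/69Z = {3, 6, 9, 12, 15, 18, 21, 23, 24, 27, 30, 33, 36, 39, 42, 45, 46, 48, 51, 54, 57, 60, 63, 66}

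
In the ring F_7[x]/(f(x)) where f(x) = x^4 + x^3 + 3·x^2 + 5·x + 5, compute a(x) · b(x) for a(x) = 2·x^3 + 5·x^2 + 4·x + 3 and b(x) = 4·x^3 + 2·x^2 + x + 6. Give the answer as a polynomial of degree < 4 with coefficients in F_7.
Multiply as integer polynomials: a · b = 8·x^6 + 24·x^5 + 28·x^4 + 37·x^3 + 40·x^2 + 27·x + 18. Reducing coefficients mod 7: a · b ≡ x^6 + 3·x^5 + 2·x^3 + 5·x^2 + 6·x + 4. Now divide by f(x) = x^4 + x^3 + 3·x^2 + 5·x + 5 in F_7[x], eliminating the leading term at each step:
  leading term x^6: subtract (x^2)·f(x) = x^6 + x^5 + 3·x^4 + 5·x^3 + 5·x^2, leaving 2·x^5 + 4·x^4 + 4·x^3 + 6·x + 4 (coefficients mod 7)
  leading term 2·x^5: subtract (2·x)·f(x) = 2·x^5 + 2·x^4 + 6·x^3 + 3·x^2 + 3·x, leaving 2·x^4 + 5·x^3 + 4·x^2 + 3·x + 4 (coefficients mod 7)
  leading term 2·x^4: subtract (2)·f(x) = 2·x^4 + 2·x^3 + 6·x^2 + 3·x + 3, leaving 3·x^3 + 5·x^2 + 1 (coefficients mod 7)
The degree is now < 4, so this is the remainder. Hence a · b ≡ 3·x^3 + 5·x^2 + 1 in F_7[x]/(f).

Final answer: a · b ≡ 3·x^3 + 5·x^2 + 1 (mod f(x))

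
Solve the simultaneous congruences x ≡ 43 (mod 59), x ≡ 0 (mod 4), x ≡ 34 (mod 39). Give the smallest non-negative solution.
x ≡ 5884 (mod 9204); the representative in [0, 9204) is 5884

The moduli 59, 4, 39 are pairwise coprime, so by the CRT there is a unique solution mod 59·4·39 = 9204.
Solve by successive substitution. Start with x ≡ 43 (mod 59).
  Combine with x ≡ 0 (mod 4): write x = 43 + 59·t and require 43 + 59·t ≡ 0 (mod 4), i.e. 59·t ≡ 0 − 43 ≡ 1 (mod 4). Since 59^(−1) ≡ 3 (mod 4) (59 ≡ 3 (mod 4)), t ≡ 3·1 ≡ 3 (mod 4). So x ≡ 43 + 59·3 = 220 (mod 236).
  Combine with x ≡ 34 (mod 39): write x = 220 + 236·t and require 220 + 236·t ≡ 34 (mod 39), i.e. 236·t ≡ 34 − 220 ≡ 9 (mod 39). Since 236^(−1) ≡ 20 (mod 39) (236 ≡ 2 (mod 39)), t ≡ 20·9 ≡ 24 (mod 39). So x ≡ 220 + 236·24 = 5884 (mod 9204).
Unique solution in [0, 9204): x = 5884.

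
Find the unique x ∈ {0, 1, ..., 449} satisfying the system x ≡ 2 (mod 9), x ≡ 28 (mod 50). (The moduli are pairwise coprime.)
The moduli 9, 50 are pairwise coprime, so by the CRT there is a unique solution mod 9·50 = 450.
Solve by successive substitution. Start with x ≡ 2 (mod 9).
  Combine with x ≡ 28 (mod 50): write x = 2 + 9·t and require 2 + 9·t ≡ 28 (mod 50), i.e. 9·t ≡ 28 − 2 ≡ 26 (mod 50). Since 9^(−1) ≡ 39 (mod 50), t ≡ 39·26 ≡ 14 (mod 50). So x ≡ 2 + 9·14 = 128 (mod 450).
Unique solution in [0, 450): x = 128.

Final answer: x ≡ 128 (mod 450); the representative in [0, 450) is 128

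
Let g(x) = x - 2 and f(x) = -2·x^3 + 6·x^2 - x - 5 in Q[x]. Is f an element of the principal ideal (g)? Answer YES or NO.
NO

In Q[x] the ideal (g) consists of all multiples of g, so f ∈ (g) iff g | f, i.e. iff the remainder of f on division by g is 0. Divide f by g (g is monic, so eliminate the leading term of the running remainder at each step):
  leading term -2·x^3: subtract (-2·x^2)·g(x) = -2·x^3 + 4·x^2, leaving 2·x^2 - x - 5
  leading term 2·x^2: subtract (2·x)·g(x) = 2·x^2 - 4·x, leaving 3·x - 5
  leading term 3·x: subtract (3)·g(x) = 3·x - 6, leaving 1
The remainder r(x) = 1 ≠ 0 (and deg r < deg g), so g ∤ f, i.e. f ∉ (g).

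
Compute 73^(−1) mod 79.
Apply the extended Euclidean algorithm to (79, 73), tracking rows (r, s, t) with s·79 + t·73 = r. Each division r_prev = q·r_cur + r_new produces the new row as (previous row) − q·(current row):
  row A: (79, 1, 0)   [1·79 + 0·73 = 79]
  row B: (73, 0, 1)   [0·79 + 1·73 = 73]
  79 = 1·73 + 6   → row C = row A − 1·row B = (6, 1, −1)   [check: 1·79 − 1·73 = 6]
  73 = 12·6 + 1   → row D = row B − 12·row C = (1, −12, 13)   [check: −12·79 + 13·73 = 1]
  6 = 6·1 + 0   → remainder 0, stop. gcd = 1 (last nonzero row D).
The gcd is 1, so 73 is invertible mod 79. The last nonzero row gives −12·79 + 13·73 = 1, so t = 13. So 73^(−1) ≡ 13 (mod 79). Verify: 73 · 13 = 949 ≡ 1 (mod 79). ✓

Final answer: 73^(−1) ≡ 13 (mod 79)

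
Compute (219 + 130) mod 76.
Reduce the summands first: 219 ≡ 67, 130 ≡ 54 (mod 76), so 219 + 130 ≡ 67 + 54 (mod 76). 67 + 54 = 121; 121 = 1·76 + 45, so (219 + 130) mod 76 = 45.

Final answer: 45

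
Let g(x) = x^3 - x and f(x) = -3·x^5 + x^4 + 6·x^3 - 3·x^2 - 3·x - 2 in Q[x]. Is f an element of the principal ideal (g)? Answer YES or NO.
NO

In Q[x] the ideal (g) consists of all multiples of g, so f ∈ (g) iff g | f, i.e. iff the remainder of f on division by g is 0. Divide f by g (g is monic, so eliminate the leading term of the running remainder at each step):
  leading term -3·x^5: subtract (-3·x^2)·g(x) = -3·x^5 + 3·x^3, leaving x^4 + 3·x^3 - 3·x^2 - 3·x - 2
  leading term x^4: subtract (x)·g(x) = x^4 - x^2, leaving 3·x^3 - 2·x^2 - 3·x - 2
  leading term 3·x^3: subtract (3)·g(x) = 3·x^3 - 3·x, leaving -2·x^2 - 2
The remainder r(x) = -2·x^2 - 2 ≠ 0 (and deg r < deg g), so g ∤ f, i.e. f ∉ (g).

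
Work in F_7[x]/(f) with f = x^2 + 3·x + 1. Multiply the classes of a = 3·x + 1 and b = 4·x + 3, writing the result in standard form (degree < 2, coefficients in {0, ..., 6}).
Multiply as integer polynomials: a · b = 12·x^2 + 13·x + 3. Reducing coefficients mod 7: a · b ≡ 5·x^2 + 6·x + 3. Now divide by f(x) = x^2 + 3·x + 1 in F_7[x], eliminating the leading term at each step:
  leading term 5·x^2: subtract (5)·f(x) = 5·x^2 + x + 5, leaving 5·x + 5 (coefficients mod 7)
The degree is now < 2, so this is the remainder. Hence a · b ≡ 5·x + 5 in F_7[x]/(f).

Final answer: a · b ≡ 5·x + 5 (mod f(x))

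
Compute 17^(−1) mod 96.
17^(−1) ≡ 17 (mod 96)

Apply the extended Euclidean algorithm to (96, 17), tracking rows (r, s, t) with s·96 + t·17 = r. Each division r_prev = q·r_cur + r_new produces the new row as (previous row) − q·(current row):
  row A: (96, 1, 0)   [1·96 + 0·17 = 96]
  row B: (17, 0, 1)   [0·96 + 1·17 = 17]
  96 = 5·17 + 11   → row C = row A − 5·row B = (11, 1, −5)   [check: 1·96 − 5·17 = 11]
  17 = 1·11 + 6   → row D = row B − 1·row C = (6, −1, 6)   [check: −1·96 + 6·17 = 6]
  11 = 1·6 + 5   → row E = row C − 1·row D = (5, 2, −11)   [check: 2·96 − 11·17 = 5]
  6 = 1·5 + 1   → row F = row D − 1·row E = (1, −3, 17)   [check: −3·96 + 17·17 = 1]
  5 = 5·1 + 0   → remainder 0, stop. gcd = 1 (last nonzero row F).
The gcd is 1, so 17 is invertible mod 96. The last nonzero row gives −3·96 + 17·17 = 1, so t = 17. So 17^(−1) ≡ 17 (mod 96). Verify: 17 · 17 = 289 ≡ 1 (mod 96). ✓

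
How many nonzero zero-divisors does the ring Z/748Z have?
In Z/748Z each nonzero element is either a unit (gcd with 748 is 1) or a zero-divisor (gcd > 1). The number of units is φ(748): factorise 748 = 2^2 · 11 · 17, so φ(748) = (2^2 − 2^1) · (11 − 1) · (17 − 1) = 2 · 10 · 16 = 320. The nonzero elements number 748 − 1 = 747. Hence the nonzero zero-divisors number 747 − 320 = 427.

Final answer: Z/748Z has 427 nonzero zero-divisors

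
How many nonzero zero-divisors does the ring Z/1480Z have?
Z/1480Z has 903 nonzero zero-divisors

In Z/1480Z each nonzero element is either a unit (gcd with 1480 is 1) or a zero-divisor (gcd > 1). The number of units is φ(1480): factorise 1480 = 2^3 · 5 · 37, so φ(1480) = (2^3 − 2^2) · (5 − 1) · (37 − 1) = 4 · 4 · 36 = 576. The nonzero elements number 1480 − 1 = 1479. Hence the nonzero zero-divisors number 1479 − 576 = 903.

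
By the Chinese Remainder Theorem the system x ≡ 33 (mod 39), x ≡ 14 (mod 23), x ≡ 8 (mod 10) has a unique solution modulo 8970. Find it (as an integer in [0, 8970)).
x ≡ 2958 (mod 8970); the representative in [0, 8970) is 2958

The moduli 39, 23, 10 are pairwise coprime, so by the CRT there is a unique solution mod 39·23·10 = 8970.
Solve by successive substitution. Start with x ≡ 33 (mod 39).
  Combine with x ≡ 14 (mod 23): write x = 33 + 39·t and require 33 + 39·t ≡ 14 (mod 23), i.e. 39·t ≡ 14 − 33 ≡ 4 (mod 23). Since 39^(−1) ≡ 13 (mod 23) (39 ≡ 16 (mod 23)), t ≡ 13·4 ≡ 6 (mod 23). So x ≡ 33 + 39·6 = 267 (mod 897).
  Combine with x ≡ 8 (mod 10): write x = 267 + 897·t and require 267 + 897·t ≡ 8 (mod 10), i.e. 897·t ≡ 8 − 267 ≡ 1 (mod 10). Since 897^(−1) ≡ 3 (mod 10) (897 ≡ 7 (mod 10)), t ≡ 3·1 ≡ 3 (mod 10). So x ≡ 267 + 897·3 = 2958 (mod 8970).
Unique solution in [0, 8970): x = 2958.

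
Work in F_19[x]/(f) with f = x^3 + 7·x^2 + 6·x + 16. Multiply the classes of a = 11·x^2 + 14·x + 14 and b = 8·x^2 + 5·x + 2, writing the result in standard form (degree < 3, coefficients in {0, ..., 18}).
a · b ≡ 7·x^2 + 16·x + 11 (mod f(x))

Multiply as integer polynomials: a · b = 88·x^4 + 167·x^3 + 204·x^2 + 98·x + 28. Reducing coefficients mod 19: a · b ≡ 12·x^4 + 15·x^3 + 14·x^2 + 3·x + 9. Now divide by f(x) = x^3 + 7·x^2 + 6·x + 16 in F_19[x], eliminating the leading term at each step:
  leading term 12·x^4: subtract (12·x)·f(x) = 12·x^4 + 8·x^3 + 15·x^2 + 2·x, leaving 7·x^3 + 18·x^2 + x + 9 (coefficients mod 19)
  leading term 7·x^3: subtract (7)·f(x) = 7·x^3 + 11·x^2 + 4·x + 17, leaving 7·x^2 + 16·x + 11 (coefficients mod 19)
The degree is now < 3, so this is the remainder. Hence a · b ≡ 7·x^2 + 16·x + 11 in F_19[x]/(f).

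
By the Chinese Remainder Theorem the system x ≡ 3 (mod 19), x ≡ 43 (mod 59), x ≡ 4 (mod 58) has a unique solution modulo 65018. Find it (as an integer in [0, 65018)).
The moduli 19, 59, 58 are pairwise coprime, so by the CRT there is a unique solution mod 19·59·58 = 65018.
Solve by successive substitution. Start with x ≡ 3 (mod 19).
  Combine with x ≡ 43 (mod 59): write x = 3 + 19·t and require 3 + 19·t ≡ 43 (mod 59), i.e. 19·t ≡ 43 − 3 ≡ 40 (mod 59). Since 19^(−1) ≡ 28 (mod 59), t ≡ 28·40 ≡ 58 (mod 59). So x ≡ 3 + 19·58 = 1105 (mod 1121).
  Combine with x ≡ 4 (mod 58): write x = 1105 + 1121·t and require 1105 + 1121·t ≡ 4 (mod 58), i.e. 1121·t ≡ 4 − 1105 ≡ 1 (mod 58). Since 1121^(−1) ≡ 55 (mod 58) (1121 ≡ 19 (mod 58)), t ≡ 55·1 ≡ 55 (mod 58). So x ≡ 1105 + 1121·55 = 62760 (mod 65018).
Unique solution in [0, 65018): x = 62760.

Final answer: x ≡ 62760 (mod 65018); the representative in [0, 65018) is 62760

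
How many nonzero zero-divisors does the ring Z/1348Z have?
In Z/1348Z each nonzero element is either a unit (gcd with 1348 is 1) or a zero-divisor (gcd > 1). The number of units is φ(1348): factorise 1348 = 2^2 · 337, so φ(1348) = (2^2 − 2^1) · (337 − 1) = 2 · 336 = 672. The nonzero elements number 1348 − 1 = 1347. Hence the nonzero zero-divisors number 1347 − 672 = 675.

Final answer: Z/1348Z has 675 nonzero zero-divisors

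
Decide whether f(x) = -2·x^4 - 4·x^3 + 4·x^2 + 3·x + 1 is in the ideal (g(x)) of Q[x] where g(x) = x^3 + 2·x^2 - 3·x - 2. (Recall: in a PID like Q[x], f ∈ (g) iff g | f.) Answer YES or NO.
NO

In Q[x] the ideal (g) consists of all multiples of g, so f ∈ (g) iff g | f, i.e. iff the remainder of f on division by g is 0. Divide f by g (g is monic, so eliminate the leading term of the running remainder at each step):
  leading term -2·x^4: subtract (-2·x)·g(x) = -2·x^4 - 4·x^3 + 6·x^2 + 4·x, leaving -2·x^2 - x + 1
The remainder r(x) = -2·x^2 - x + 1 ≠ 0 (and deg r < deg g), so g ∤ f, i.e. f ∉ (g).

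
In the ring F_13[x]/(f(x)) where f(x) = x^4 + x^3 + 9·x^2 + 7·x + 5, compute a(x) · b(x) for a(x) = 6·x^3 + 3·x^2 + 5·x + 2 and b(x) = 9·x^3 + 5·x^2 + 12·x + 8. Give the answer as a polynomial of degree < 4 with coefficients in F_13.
Multiply as integer polynomials: a · b = 54·x^6 + 57·x^5 + 132·x^4 + 127·x^3 + 94·x^2 + 64·x + 16. Reducing coefficients mod 13: a · b ≡ 2·x^6 + 5·x^5 + 2·x^4 + 10·x^3 + 3·x^2 + 12·x + 3. Now divide by f(x) = x^4 + x^3 + 9·x^2 + 7·x + 5 in F_13[x], eliminating the leading term at each step:
  leading term 2·x^6: subtract (2·x^2)·f(x) = 2·x^6 + 2·x^5 + 5·x^4 + x^3 + 10·x^2, leaving 3·x^5 + 10·x^4 + 9·x^3 + 6·x^2 + 12·x + 3 (coefficients mod 13)
  leading term 3·x^5: subtract (3·x)·f(x) = 3·x^5 + 3·x^4 + x^3 + 8·x^2 + 2·x, leaving 7·x^4 + 8·x^3 + 11·x^2 + 10·x + 3 (coefficients mod 13)
  leading term 7·x^4: subtract (7)·f(x) = 7·x^4 + 7·x^3 + 11·x^2 + 10·x + 9, leaving x^3 + 7 (coefficients mod 13)
The degree is now < 4, so this is the remainder. Hence a · b ≡ x^3 + 7 in F_13[x]/(f).

Final answer: a · b ≡ x^3 + 7 (mod f(x))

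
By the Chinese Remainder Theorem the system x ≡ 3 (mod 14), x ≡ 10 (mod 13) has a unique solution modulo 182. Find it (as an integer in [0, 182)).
x ≡ 101 (mod 182); the representative in [0, 182) is 101

The moduli 14, 13 are pairwise coprime, so by the CRT there is a unique solution mod 14·13 = 182.
Solve by successive substitution. Start with x ≡ 3 (mod 14).
  Combine with x ≡ 10 (mod 13): write x = 3 + 14·t and require 3 + 14·t ≡ 10 (mod 13), i.e. 14·t ≡ 10 − 3 ≡ 7 (mod 13). Since 14^(−1) ≡ 1 (mod 13) (14 ≡ 1 (mod 13)), t ≡ 1·7 ≡ 7 (mod 13). So x ≡ 3 + 14·7 = 101 (mod 182).
Unique solution in [0, 182): x = 101.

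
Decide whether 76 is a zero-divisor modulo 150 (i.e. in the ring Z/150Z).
YES

gcd(76, 150) = 2 > 1, so 76 is not a unit in Z/150Z. In Z/nZ every nonzero non-unit is a zero-divisor: explicitly, take b = 150/gcd = 75 ≠ 0 (mod 150); then 76·75 = 5700 = 38·150, i.e. 76·75 ≡ 0 (mod 150). So 76 is a zero-divisor.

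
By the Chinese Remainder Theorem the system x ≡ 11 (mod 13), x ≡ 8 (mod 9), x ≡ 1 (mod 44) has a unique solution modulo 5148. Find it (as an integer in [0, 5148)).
x ≡ 89 (mod 5148); the representative in [0, 5148) is 89

The moduli 13, 9, 44 are pairwise coprime, so by the CRT there is a unique solution mod 13·9·44 = 5148.
Solve by successive substitution. Start with x ≡ 11 (mod 13).
  Combine with x ≡ 8 (mod 9): write x = 11 + 13·t and require 11 + 13·t ≡ 8 (mod 9), i.e. 13·t ≡ 8 − 11 ≡ 6 (mod 9). Since 13^(−1) ≡ 7 (mod 9) (13 ≡ 4 (mod 9)), t ≡ 7·6 ≡ 6 (mod 9). So x ≡ 11 + 13·6 = 89 (mod 117).
  Combine with x ≡ 1 (mod 44): write x = 89 + 117·t and require 89 + 117·t ≡ 1 (mod 44), i.e. 117·t ≡ 1 − 89 ≡ 0 (mod 44). Since 117^(−1) ≡ 41 (mod 44) (117 ≡ 29 (mod 44)), t ≡ 41·0 ≡ 0 (mod 44). So x ≡ 89 + 117·0 = 89 (mod 5148).
Unique solution in [0, 5148): x = 89.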